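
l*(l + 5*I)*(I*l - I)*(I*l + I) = -l^4 - 5*I*l^3 + l^2 + 5*I*l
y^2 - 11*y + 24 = (y - 8)*(y - 3)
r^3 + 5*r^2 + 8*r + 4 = (r + 1)*(r + 2)^2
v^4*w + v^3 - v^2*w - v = v*(v - 1)*(v + 1)*(v*w + 1)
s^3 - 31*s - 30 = (s - 6)*(s + 1)*(s + 5)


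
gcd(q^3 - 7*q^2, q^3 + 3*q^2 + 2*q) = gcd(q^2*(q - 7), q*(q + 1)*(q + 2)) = q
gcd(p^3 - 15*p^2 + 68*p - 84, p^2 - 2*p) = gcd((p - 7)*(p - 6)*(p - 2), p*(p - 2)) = p - 2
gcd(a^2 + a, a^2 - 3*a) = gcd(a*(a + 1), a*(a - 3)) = a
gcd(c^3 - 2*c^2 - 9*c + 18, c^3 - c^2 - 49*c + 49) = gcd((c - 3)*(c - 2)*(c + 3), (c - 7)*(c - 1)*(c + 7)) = 1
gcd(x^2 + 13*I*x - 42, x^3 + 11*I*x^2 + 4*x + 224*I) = x + 7*I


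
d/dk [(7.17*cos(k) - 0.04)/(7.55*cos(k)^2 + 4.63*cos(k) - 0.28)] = (54.1335*cos(k)^2 - 0.603999999999999*cos(k) + 1.8224)*sin(k)/(57.0025*cos(k)^4 + 69.913*cos(k)^3 + 17.2089*cos(k)^2 - 2.5928*cos(k) + 0.0784)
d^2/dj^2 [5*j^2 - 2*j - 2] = 10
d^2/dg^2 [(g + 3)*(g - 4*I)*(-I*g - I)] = I*(-6*g - 8 + 8*I)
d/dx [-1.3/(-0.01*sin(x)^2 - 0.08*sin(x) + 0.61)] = -(0.026*sin(x) + 0.104)*cos(x)/(0.01*sin(x)^2 + 0.08*sin(x) - 0.61)^2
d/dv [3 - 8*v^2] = -16*v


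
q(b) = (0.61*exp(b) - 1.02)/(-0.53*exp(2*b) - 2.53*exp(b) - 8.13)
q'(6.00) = 0.00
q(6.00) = 0.00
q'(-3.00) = -0.00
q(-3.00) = 0.12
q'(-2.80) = -0.01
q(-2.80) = 0.12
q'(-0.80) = -0.04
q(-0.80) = 0.08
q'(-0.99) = -0.04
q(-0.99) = 0.09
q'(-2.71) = -0.01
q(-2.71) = 0.12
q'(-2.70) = -0.01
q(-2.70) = 0.12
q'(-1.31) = -0.03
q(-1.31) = 0.10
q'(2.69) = 0.03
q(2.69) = -0.05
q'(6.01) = 0.00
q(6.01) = -0.00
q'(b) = (0.61*exp(b) - 1.02)*(1.06*exp(2*b) + 2.53*exp(b))/(-0.53*exp(2*b) - 2.53*exp(b) - 8.13)^2 + 0.61*exp(b)/(-0.53*exp(2*b) - 2.53*exp(b) - 8.13)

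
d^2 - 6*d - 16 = (d - 8)*(d + 2)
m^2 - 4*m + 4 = (m - 2)^2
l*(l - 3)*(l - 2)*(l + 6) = l^4 + l^3 - 24*l^2 + 36*l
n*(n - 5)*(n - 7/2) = n^3 - 17*n^2/2 + 35*n/2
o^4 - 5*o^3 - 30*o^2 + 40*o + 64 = (o - 8)*(o - 2)*(o + 1)*(o + 4)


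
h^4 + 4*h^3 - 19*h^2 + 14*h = h*(h - 2)*(h - 1)*(h + 7)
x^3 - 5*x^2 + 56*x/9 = x*(x - 8/3)*(x - 7/3)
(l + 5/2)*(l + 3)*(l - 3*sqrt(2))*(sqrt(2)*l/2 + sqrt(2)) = sqrt(2)*l^4/2 - 3*l^3 + 15*sqrt(2)*l^3/4 - 45*l^2/2 + 37*sqrt(2)*l^2/4 - 111*l/2 + 15*sqrt(2)*l/2 - 45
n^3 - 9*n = n*(n - 3)*(n + 3)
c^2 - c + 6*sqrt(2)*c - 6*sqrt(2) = (c - 1)*(c + 6*sqrt(2))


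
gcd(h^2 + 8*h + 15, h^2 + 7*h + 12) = h + 3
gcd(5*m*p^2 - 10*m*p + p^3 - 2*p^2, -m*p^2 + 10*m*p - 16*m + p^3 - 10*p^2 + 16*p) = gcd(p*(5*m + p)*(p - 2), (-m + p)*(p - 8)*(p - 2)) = p - 2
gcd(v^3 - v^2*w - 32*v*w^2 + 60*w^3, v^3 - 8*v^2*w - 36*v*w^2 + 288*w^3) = v + 6*w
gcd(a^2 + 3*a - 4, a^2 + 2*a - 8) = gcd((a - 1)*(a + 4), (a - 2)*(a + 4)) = a + 4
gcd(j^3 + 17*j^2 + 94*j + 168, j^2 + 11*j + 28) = j^2 + 11*j + 28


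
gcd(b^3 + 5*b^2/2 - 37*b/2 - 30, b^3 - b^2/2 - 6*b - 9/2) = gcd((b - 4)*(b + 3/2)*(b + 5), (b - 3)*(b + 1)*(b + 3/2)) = b + 3/2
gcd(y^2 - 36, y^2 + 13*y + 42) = y + 6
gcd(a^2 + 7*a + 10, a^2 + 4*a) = 1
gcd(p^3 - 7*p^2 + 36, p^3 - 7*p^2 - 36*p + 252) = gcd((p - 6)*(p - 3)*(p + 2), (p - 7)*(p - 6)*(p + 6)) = p - 6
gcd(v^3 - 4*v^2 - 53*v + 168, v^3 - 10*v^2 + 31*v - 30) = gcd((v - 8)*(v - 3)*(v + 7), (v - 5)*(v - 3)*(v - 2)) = v - 3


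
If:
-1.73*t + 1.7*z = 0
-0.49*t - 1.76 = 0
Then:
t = -3.59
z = -3.66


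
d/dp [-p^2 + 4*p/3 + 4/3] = 4/3 - 2*p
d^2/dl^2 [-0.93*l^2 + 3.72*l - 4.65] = -1.86000000000000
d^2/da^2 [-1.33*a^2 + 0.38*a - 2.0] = -2.66000000000000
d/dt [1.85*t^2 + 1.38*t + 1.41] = 3.7*t + 1.38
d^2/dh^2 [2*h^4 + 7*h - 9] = 24*h^2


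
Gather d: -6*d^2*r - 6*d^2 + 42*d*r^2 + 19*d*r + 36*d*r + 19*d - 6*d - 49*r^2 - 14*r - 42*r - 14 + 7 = d^2*(-6*r - 6) + d*(42*r^2 + 55*r + 13) - 49*r^2 - 56*r - 7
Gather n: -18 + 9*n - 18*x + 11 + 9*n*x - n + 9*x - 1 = n*(9*x + 8) - 9*x - 8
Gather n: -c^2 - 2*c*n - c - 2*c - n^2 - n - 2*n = -c^2 - 3*c - n^2 + n*(-2*c - 3)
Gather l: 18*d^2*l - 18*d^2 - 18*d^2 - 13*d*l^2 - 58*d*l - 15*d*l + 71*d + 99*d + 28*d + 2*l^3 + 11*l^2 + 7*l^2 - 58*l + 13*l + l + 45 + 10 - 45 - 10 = -36*d^2 + 198*d + 2*l^3 + l^2*(18 - 13*d) + l*(18*d^2 - 73*d - 44)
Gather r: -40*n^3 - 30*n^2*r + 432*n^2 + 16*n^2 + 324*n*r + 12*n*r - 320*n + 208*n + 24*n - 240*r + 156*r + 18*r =-40*n^3 + 448*n^2 - 88*n + r*(-30*n^2 + 336*n - 66)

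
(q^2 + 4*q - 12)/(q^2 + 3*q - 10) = (q + 6)/(q + 5)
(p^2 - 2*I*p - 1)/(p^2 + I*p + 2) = (p - I)/(p + 2*I)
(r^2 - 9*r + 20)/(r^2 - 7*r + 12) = (r - 5)/(r - 3)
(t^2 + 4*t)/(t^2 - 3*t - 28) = t/(t - 7)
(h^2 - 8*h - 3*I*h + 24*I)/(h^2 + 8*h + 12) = (h^2 - 8*h - 3*I*h + 24*I)/(h^2 + 8*h + 12)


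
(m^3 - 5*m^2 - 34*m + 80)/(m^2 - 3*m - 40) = m - 2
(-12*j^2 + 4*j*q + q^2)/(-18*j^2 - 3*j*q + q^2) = (12*j^2 - 4*j*q - q^2)/(18*j^2 + 3*j*q - q^2)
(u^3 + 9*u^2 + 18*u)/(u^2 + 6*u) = u + 3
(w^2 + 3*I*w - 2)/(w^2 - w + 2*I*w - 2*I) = (w + I)/(w - 1)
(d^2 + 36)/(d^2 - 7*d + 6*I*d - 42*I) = (d - 6*I)/(d - 7)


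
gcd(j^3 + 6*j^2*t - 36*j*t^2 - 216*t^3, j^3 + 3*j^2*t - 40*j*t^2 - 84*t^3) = -j + 6*t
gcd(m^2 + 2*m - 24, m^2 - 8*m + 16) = m - 4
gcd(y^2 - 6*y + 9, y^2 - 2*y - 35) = 1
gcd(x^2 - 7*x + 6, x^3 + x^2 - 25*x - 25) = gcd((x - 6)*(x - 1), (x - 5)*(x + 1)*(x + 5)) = 1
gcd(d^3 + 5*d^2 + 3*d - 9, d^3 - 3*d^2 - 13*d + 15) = d^2 + 2*d - 3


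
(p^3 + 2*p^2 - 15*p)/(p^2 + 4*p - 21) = p*(p + 5)/(p + 7)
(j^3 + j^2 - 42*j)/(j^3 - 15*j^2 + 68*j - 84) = j*(j + 7)/(j^2 - 9*j + 14)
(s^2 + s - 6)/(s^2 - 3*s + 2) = (s + 3)/(s - 1)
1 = 1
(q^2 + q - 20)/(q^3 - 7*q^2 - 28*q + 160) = 1/(q - 8)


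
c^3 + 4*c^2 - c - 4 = (c - 1)*(c + 1)*(c + 4)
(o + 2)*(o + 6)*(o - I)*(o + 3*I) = o^4 + 8*o^3 + 2*I*o^3 + 15*o^2 + 16*I*o^2 + 24*o + 24*I*o + 36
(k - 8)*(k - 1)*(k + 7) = k^3 - 2*k^2 - 55*k + 56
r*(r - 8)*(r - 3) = r^3 - 11*r^2 + 24*r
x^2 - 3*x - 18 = (x - 6)*(x + 3)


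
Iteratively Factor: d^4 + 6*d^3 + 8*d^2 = (d + 4)*(d^3 + 2*d^2) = (d + 2)*(d + 4)*(d^2) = d*(d + 2)*(d + 4)*(d)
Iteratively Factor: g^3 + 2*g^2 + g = (g + 1)*(g^2 + g) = g*(g + 1)*(g + 1)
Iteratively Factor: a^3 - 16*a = (a - 4)*(a^2 + 4*a) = (a - 4)*(a + 4)*(a)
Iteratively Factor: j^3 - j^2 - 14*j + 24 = (j - 2)*(j^2 + j - 12) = (j - 3)*(j - 2)*(j + 4)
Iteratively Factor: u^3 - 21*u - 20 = (u + 1)*(u^2 - u - 20) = (u + 1)*(u + 4)*(u - 5)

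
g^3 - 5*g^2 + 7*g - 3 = (g - 3)*(g - 1)^2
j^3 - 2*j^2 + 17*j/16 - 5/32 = (j - 5/4)*(j - 1/2)*(j - 1/4)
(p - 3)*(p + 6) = p^2 + 3*p - 18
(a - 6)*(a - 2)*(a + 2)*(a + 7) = a^4 + a^3 - 46*a^2 - 4*a + 168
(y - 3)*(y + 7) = y^2 + 4*y - 21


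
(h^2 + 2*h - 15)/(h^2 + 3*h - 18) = (h + 5)/(h + 6)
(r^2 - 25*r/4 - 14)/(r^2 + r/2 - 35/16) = 4*(r - 8)/(4*r - 5)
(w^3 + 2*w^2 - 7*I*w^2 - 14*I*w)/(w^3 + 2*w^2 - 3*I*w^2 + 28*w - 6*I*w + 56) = w/(w + 4*I)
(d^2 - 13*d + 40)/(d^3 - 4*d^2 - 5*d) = (d - 8)/(d*(d + 1))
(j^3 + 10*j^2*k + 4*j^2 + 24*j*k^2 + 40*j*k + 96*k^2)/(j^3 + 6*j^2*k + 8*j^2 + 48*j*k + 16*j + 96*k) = (j + 4*k)/(j + 4)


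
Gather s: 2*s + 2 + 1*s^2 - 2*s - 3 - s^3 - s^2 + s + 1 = -s^3 + s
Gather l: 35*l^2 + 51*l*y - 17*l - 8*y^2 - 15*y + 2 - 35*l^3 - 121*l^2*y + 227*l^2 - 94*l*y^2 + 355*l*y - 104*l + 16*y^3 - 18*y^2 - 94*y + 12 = -35*l^3 + l^2*(262 - 121*y) + l*(-94*y^2 + 406*y - 121) + 16*y^3 - 26*y^2 - 109*y + 14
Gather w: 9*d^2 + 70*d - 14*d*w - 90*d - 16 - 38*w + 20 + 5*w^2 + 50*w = 9*d^2 - 20*d + 5*w^2 + w*(12 - 14*d) + 4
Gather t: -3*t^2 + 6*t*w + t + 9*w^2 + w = -3*t^2 + t*(6*w + 1) + 9*w^2 + w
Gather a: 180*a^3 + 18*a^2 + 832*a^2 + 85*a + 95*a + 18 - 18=180*a^3 + 850*a^2 + 180*a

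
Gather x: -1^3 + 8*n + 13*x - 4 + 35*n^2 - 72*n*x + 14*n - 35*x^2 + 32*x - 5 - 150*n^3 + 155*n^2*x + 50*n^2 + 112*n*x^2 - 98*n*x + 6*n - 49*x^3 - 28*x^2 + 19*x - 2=-150*n^3 + 85*n^2 + 28*n - 49*x^3 + x^2*(112*n - 63) + x*(155*n^2 - 170*n + 64) - 12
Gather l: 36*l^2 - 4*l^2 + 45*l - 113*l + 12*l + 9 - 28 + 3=32*l^2 - 56*l - 16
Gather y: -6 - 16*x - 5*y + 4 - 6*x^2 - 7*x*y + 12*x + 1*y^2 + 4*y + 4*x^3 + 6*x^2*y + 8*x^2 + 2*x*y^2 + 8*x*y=4*x^3 + 2*x^2 - 4*x + y^2*(2*x + 1) + y*(6*x^2 + x - 1) - 2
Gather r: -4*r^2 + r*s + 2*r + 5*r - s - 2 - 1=-4*r^2 + r*(s + 7) - s - 3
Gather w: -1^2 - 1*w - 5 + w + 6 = 0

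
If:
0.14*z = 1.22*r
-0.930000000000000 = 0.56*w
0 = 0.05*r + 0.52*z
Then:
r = 0.00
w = -1.66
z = 0.00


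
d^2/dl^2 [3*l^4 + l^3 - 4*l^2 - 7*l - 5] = 36*l^2 + 6*l - 8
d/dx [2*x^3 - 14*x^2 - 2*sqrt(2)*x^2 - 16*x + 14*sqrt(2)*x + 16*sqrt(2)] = 6*x^2 - 28*x - 4*sqrt(2)*x - 16 + 14*sqrt(2)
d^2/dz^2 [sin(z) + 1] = -sin(z)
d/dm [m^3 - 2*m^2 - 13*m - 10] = 3*m^2 - 4*m - 13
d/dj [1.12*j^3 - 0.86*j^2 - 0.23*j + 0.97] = 3.36*j^2 - 1.72*j - 0.23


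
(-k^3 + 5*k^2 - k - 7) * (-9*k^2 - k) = 9*k^5 - 44*k^4 + 4*k^3 + 64*k^2 + 7*k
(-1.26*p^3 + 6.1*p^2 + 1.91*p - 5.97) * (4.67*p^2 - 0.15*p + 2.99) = -5.8842*p^5 + 28.676*p^4 + 4.2373*p^3 - 9.9274*p^2 + 6.6064*p - 17.8503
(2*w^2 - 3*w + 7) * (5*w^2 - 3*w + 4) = 10*w^4 - 21*w^3 + 52*w^2 - 33*w + 28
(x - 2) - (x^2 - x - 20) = -x^2 + 2*x + 18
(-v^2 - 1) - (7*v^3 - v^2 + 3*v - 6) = -7*v^3 - 3*v + 5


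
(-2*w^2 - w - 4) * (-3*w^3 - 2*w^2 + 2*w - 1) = 6*w^5 + 7*w^4 + 10*w^3 + 8*w^2 - 7*w + 4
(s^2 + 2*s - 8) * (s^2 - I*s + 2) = s^4 + 2*s^3 - I*s^3 - 6*s^2 - 2*I*s^2 + 4*s + 8*I*s - 16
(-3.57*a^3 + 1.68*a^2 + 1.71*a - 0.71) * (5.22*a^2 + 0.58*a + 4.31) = -18.6354*a^5 + 6.699*a^4 - 5.4861*a^3 + 4.5264*a^2 + 6.9583*a - 3.0601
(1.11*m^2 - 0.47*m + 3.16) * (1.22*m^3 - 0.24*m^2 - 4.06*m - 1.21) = 1.3542*m^5 - 0.8398*m^4 - 0.5386*m^3 - 0.1933*m^2 - 12.2609*m - 3.8236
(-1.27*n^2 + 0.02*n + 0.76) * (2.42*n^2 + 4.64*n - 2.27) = -3.0734*n^4 - 5.8444*n^3 + 4.8149*n^2 + 3.481*n - 1.7252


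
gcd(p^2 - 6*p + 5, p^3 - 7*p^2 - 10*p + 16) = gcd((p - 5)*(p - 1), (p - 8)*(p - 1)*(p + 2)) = p - 1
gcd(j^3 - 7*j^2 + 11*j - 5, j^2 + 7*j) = 1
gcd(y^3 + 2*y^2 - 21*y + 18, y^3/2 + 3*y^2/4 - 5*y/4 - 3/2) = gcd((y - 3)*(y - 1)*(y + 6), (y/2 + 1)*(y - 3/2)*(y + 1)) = 1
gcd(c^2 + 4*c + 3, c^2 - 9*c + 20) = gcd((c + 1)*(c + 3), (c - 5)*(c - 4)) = 1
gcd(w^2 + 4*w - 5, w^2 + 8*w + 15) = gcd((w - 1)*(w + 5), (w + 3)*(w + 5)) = w + 5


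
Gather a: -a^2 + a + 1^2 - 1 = -a^2 + a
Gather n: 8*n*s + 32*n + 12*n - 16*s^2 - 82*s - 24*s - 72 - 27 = n*(8*s + 44) - 16*s^2 - 106*s - 99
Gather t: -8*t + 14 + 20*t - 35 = 12*t - 21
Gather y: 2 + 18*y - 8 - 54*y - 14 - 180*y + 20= -216*y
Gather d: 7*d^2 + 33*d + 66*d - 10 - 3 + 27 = 7*d^2 + 99*d + 14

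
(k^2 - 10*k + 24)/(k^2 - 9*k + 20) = (k - 6)/(k - 5)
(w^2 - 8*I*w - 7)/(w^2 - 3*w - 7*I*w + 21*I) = (w - I)/(w - 3)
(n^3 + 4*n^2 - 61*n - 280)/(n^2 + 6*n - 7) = (n^2 - 3*n - 40)/(n - 1)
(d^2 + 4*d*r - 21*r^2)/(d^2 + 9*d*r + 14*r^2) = (d - 3*r)/(d + 2*r)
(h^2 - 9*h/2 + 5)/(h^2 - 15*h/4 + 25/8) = 4*(h - 2)/(4*h - 5)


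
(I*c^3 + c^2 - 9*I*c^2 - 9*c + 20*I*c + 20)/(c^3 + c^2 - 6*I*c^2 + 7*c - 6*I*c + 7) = (I*c^3 + c^2*(1 - 9*I) + c*(-9 + 20*I) + 20)/(c^3 + c^2*(1 - 6*I) + c*(7 - 6*I) + 7)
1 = 1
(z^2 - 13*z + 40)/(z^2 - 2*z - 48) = (z - 5)/(z + 6)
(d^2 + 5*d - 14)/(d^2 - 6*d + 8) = (d + 7)/(d - 4)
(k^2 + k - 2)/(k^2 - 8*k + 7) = (k + 2)/(k - 7)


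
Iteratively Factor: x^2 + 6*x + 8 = (x + 4)*(x + 2)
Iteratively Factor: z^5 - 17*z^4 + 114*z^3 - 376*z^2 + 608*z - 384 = (z - 4)*(z^4 - 13*z^3 + 62*z^2 - 128*z + 96) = (z - 4)^2*(z^3 - 9*z^2 + 26*z - 24) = (z - 4)^2*(z - 2)*(z^2 - 7*z + 12) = (z - 4)^2*(z - 3)*(z - 2)*(z - 4)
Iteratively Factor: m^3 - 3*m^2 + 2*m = (m)*(m^2 - 3*m + 2) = m*(m - 2)*(m - 1)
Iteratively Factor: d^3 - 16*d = (d)*(d^2 - 16) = d*(d + 4)*(d - 4)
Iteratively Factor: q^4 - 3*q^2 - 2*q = (q - 2)*(q^3 + 2*q^2 + q) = (q - 2)*(q + 1)*(q^2 + q) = q*(q - 2)*(q + 1)*(q + 1)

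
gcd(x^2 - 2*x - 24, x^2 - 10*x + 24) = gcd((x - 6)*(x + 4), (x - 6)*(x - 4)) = x - 6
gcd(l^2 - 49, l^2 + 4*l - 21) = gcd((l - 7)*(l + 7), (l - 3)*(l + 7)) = l + 7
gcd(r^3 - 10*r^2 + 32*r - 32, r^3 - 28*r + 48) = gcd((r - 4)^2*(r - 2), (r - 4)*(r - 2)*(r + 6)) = r^2 - 6*r + 8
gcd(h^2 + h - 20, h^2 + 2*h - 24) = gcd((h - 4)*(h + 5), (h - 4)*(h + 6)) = h - 4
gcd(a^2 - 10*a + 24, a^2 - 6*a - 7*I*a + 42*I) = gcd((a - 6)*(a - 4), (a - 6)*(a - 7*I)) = a - 6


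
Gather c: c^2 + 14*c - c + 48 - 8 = c^2 + 13*c + 40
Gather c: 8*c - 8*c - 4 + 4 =0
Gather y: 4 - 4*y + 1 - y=5 - 5*y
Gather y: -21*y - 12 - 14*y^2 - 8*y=-14*y^2 - 29*y - 12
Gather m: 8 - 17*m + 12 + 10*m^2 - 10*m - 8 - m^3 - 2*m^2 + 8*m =-m^3 + 8*m^2 - 19*m + 12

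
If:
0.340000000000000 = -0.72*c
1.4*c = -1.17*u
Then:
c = -0.47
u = 0.57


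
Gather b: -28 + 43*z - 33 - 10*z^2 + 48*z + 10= -10*z^2 + 91*z - 51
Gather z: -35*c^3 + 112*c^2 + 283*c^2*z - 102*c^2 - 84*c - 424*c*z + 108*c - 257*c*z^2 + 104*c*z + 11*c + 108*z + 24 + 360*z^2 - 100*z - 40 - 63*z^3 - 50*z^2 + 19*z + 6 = -35*c^3 + 10*c^2 + 35*c - 63*z^3 + z^2*(310 - 257*c) + z*(283*c^2 - 320*c + 27) - 10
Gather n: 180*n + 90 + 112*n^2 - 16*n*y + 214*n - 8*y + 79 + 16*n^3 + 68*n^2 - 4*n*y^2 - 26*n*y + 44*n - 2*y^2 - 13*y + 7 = 16*n^3 + 180*n^2 + n*(-4*y^2 - 42*y + 438) - 2*y^2 - 21*y + 176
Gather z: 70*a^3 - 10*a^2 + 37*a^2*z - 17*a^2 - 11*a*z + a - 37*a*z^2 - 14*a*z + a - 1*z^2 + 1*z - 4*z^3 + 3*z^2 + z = 70*a^3 - 27*a^2 + 2*a - 4*z^3 + z^2*(2 - 37*a) + z*(37*a^2 - 25*a + 2)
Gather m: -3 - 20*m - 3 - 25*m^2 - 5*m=-25*m^2 - 25*m - 6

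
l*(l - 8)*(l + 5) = l^3 - 3*l^2 - 40*l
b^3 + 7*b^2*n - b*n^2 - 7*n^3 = (b - n)*(b + n)*(b + 7*n)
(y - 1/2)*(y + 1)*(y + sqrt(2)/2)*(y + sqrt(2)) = y^4 + y^3/2 + 3*sqrt(2)*y^3/2 + y^2/2 + 3*sqrt(2)*y^2/4 - 3*sqrt(2)*y/4 + y/2 - 1/2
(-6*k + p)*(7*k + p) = -42*k^2 + k*p + p^2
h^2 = h^2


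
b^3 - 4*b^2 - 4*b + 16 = (b - 4)*(b - 2)*(b + 2)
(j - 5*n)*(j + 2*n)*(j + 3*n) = j^3 - 19*j*n^2 - 30*n^3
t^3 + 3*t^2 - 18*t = t*(t - 3)*(t + 6)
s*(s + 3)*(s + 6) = s^3 + 9*s^2 + 18*s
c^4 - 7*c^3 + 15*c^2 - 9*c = c*(c - 3)^2*(c - 1)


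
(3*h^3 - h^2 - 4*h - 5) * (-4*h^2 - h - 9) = -12*h^5 + h^4 - 10*h^3 + 33*h^2 + 41*h + 45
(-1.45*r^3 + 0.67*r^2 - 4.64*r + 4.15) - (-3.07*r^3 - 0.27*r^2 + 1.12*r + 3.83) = 1.62*r^3 + 0.94*r^2 - 5.76*r + 0.32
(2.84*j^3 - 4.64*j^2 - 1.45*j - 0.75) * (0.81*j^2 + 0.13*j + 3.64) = 2.3004*j^5 - 3.3892*j^4 + 8.5599*j^3 - 17.6856*j^2 - 5.3755*j - 2.73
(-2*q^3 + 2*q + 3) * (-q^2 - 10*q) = 2*q^5 + 20*q^4 - 2*q^3 - 23*q^2 - 30*q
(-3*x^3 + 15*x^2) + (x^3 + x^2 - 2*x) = -2*x^3 + 16*x^2 - 2*x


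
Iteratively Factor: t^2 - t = (t)*(t - 1)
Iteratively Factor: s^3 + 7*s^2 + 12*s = (s)*(s^2 + 7*s + 12) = s*(s + 3)*(s + 4)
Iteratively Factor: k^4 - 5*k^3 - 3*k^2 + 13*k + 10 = (k - 5)*(k^3 - 3*k - 2) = (k - 5)*(k - 2)*(k^2 + 2*k + 1) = (k - 5)*(k - 2)*(k + 1)*(k + 1)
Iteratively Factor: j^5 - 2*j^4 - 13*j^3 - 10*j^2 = (j - 5)*(j^4 + 3*j^3 + 2*j^2) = j*(j - 5)*(j^3 + 3*j^2 + 2*j) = j*(j - 5)*(j + 1)*(j^2 + 2*j) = j^2*(j - 5)*(j + 1)*(j + 2)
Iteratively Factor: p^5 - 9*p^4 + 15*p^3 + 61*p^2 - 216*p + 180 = (p - 5)*(p^4 - 4*p^3 - 5*p^2 + 36*p - 36) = (p - 5)*(p + 3)*(p^3 - 7*p^2 + 16*p - 12) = (p - 5)*(p - 2)*(p + 3)*(p^2 - 5*p + 6) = (p - 5)*(p - 3)*(p - 2)*(p + 3)*(p - 2)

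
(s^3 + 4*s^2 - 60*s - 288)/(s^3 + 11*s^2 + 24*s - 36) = (s - 8)/(s - 1)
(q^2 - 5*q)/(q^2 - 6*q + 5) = q/(q - 1)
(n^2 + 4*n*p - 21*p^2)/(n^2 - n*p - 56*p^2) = (-n + 3*p)/(-n + 8*p)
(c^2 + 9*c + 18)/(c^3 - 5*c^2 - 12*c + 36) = (c + 6)/(c^2 - 8*c + 12)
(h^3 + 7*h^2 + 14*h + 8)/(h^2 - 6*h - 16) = (h^2 + 5*h + 4)/(h - 8)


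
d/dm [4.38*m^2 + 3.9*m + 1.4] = 8.76*m + 3.9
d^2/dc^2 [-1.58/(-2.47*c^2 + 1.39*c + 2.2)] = (19.278844*c^2 - 10.849228*c - 1.58*(4.94*c - 1.39)*(9.88*c - 2.78) - 17.17144)/(-2.47*c^2 + 1.39*c + 2.2)^3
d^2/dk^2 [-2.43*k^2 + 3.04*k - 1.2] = -4.86000000000000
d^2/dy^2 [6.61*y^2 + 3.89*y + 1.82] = 13.2200000000000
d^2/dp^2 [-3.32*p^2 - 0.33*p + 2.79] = -6.64000000000000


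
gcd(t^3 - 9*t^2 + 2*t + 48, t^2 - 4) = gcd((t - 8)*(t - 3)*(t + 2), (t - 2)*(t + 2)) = t + 2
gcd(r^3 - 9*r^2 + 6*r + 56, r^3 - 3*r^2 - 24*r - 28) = r^2 - 5*r - 14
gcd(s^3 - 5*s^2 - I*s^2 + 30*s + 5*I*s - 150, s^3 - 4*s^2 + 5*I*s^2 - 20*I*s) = s + 5*I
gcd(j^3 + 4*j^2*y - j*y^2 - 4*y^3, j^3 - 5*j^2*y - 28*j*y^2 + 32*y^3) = -j^2 - 3*j*y + 4*y^2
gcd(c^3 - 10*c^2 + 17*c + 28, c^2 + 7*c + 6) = c + 1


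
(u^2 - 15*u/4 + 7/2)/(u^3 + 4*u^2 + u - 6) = (u^2 - 15*u/4 + 7/2)/(u^3 + 4*u^2 + u - 6)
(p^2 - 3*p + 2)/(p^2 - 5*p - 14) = (-p^2 + 3*p - 2)/(-p^2 + 5*p + 14)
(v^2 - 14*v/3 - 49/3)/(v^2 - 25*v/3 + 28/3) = (3*v + 7)/(3*v - 4)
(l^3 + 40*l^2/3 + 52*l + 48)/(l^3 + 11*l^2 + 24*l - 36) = (l + 4/3)/(l - 1)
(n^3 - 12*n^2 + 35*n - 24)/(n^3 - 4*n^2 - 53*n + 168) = (n - 1)/(n + 7)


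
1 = 1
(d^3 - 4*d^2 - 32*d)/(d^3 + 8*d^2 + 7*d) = (d^2 - 4*d - 32)/(d^2 + 8*d + 7)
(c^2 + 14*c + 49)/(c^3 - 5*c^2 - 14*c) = (c^2 + 14*c + 49)/(c*(c^2 - 5*c - 14))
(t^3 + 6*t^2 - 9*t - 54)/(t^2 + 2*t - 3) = (t^2 + 3*t - 18)/(t - 1)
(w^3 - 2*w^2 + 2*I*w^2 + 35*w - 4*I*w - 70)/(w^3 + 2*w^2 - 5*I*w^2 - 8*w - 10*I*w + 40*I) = (w + 7*I)/(w + 4)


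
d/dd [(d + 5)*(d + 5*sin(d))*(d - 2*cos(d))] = (d + 5)*(d + 5*sin(d))*(2*sin(d) + 1) + (d + 5)*(d - 2*cos(d))*(5*cos(d) + 1) + (d + 5*sin(d))*(d - 2*cos(d))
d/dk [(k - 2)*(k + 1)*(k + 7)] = 3*k^2 + 12*k - 9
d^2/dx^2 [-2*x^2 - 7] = -4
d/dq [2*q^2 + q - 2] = 4*q + 1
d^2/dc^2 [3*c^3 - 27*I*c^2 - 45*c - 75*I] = 18*c - 54*I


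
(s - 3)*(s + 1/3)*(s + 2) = s^3 - 2*s^2/3 - 19*s/3 - 2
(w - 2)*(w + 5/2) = w^2 + w/2 - 5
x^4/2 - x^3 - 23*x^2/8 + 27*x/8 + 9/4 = (x/2 + 1)*(x - 3)*(x - 3/2)*(x + 1/2)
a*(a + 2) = a^2 + 2*a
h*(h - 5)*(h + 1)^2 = h^4 - 3*h^3 - 9*h^2 - 5*h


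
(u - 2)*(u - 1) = u^2 - 3*u + 2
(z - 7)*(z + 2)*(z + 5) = z^3 - 39*z - 70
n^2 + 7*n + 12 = (n + 3)*(n + 4)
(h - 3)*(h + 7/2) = h^2 + h/2 - 21/2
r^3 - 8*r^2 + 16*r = r*(r - 4)^2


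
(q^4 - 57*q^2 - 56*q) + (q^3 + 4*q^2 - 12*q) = q^4 + q^3 - 53*q^2 - 68*q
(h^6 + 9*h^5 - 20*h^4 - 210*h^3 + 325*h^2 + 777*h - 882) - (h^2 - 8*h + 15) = h^6 + 9*h^5 - 20*h^4 - 210*h^3 + 324*h^2 + 785*h - 897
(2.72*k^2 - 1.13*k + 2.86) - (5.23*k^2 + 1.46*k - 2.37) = -2.51*k^2 - 2.59*k + 5.23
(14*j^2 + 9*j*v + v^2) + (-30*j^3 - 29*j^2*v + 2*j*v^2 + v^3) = -30*j^3 - 29*j^2*v + 14*j^2 + 2*j*v^2 + 9*j*v + v^3 + v^2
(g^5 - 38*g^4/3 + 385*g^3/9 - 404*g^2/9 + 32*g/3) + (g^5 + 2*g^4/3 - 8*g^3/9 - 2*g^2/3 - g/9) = 2*g^5 - 12*g^4 + 377*g^3/9 - 410*g^2/9 + 95*g/9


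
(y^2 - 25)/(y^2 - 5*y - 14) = (25 - y^2)/(-y^2 + 5*y + 14)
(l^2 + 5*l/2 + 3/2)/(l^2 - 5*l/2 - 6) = (l + 1)/(l - 4)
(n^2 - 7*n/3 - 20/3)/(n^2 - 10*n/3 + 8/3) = (3*n^2 - 7*n - 20)/(3*n^2 - 10*n + 8)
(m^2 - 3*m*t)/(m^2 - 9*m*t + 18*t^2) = m/(m - 6*t)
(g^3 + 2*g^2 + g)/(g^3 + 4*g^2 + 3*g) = (g + 1)/(g + 3)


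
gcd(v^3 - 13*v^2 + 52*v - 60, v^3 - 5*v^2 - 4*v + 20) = v^2 - 7*v + 10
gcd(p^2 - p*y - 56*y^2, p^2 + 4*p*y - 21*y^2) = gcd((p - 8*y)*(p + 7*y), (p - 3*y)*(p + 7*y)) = p + 7*y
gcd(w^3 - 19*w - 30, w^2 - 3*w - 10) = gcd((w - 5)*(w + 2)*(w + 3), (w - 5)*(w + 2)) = w^2 - 3*w - 10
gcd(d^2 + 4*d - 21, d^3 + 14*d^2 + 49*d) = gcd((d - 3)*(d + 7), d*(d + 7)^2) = d + 7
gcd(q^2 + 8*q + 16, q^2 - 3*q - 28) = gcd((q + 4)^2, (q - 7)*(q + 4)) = q + 4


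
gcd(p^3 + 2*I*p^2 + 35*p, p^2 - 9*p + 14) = 1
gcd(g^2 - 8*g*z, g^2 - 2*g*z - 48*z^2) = -g + 8*z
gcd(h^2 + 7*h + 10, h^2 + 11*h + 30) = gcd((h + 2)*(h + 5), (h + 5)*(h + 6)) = h + 5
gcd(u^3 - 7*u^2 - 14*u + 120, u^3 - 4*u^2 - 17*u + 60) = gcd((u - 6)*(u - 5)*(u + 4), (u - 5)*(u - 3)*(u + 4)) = u^2 - u - 20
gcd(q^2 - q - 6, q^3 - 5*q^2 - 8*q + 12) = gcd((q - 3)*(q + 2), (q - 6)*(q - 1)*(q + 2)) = q + 2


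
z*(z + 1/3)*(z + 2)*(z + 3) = z^4 + 16*z^3/3 + 23*z^2/3 + 2*z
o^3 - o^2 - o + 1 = (o - 1)^2*(o + 1)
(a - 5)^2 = a^2 - 10*a + 25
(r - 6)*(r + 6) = r^2 - 36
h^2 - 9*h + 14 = (h - 7)*(h - 2)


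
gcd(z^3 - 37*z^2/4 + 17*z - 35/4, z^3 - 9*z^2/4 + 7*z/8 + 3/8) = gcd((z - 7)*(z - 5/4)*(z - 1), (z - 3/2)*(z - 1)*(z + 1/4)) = z - 1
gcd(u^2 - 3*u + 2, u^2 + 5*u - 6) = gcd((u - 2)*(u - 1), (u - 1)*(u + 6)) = u - 1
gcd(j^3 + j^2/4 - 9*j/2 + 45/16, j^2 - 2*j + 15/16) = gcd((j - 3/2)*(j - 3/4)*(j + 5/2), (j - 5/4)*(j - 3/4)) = j - 3/4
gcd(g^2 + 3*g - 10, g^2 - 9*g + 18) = 1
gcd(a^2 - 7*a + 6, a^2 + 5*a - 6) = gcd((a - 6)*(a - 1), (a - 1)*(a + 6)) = a - 1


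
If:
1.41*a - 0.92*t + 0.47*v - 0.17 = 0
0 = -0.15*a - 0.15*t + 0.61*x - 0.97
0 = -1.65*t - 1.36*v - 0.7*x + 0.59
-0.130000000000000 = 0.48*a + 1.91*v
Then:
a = -0.01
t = -0.24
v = -0.06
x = 1.53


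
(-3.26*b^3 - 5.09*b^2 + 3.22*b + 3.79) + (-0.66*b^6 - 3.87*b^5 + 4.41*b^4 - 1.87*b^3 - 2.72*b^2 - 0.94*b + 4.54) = -0.66*b^6 - 3.87*b^5 + 4.41*b^4 - 5.13*b^3 - 7.81*b^2 + 2.28*b + 8.33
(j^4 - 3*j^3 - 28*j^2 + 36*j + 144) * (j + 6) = j^5 + 3*j^4 - 46*j^3 - 132*j^2 + 360*j + 864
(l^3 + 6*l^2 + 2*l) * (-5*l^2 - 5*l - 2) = -5*l^5 - 35*l^4 - 42*l^3 - 22*l^2 - 4*l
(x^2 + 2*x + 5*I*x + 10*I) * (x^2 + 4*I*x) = x^4 + 2*x^3 + 9*I*x^3 - 20*x^2 + 18*I*x^2 - 40*x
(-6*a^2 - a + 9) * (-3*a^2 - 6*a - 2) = 18*a^4 + 39*a^3 - 9*a^2 - 52*a - 18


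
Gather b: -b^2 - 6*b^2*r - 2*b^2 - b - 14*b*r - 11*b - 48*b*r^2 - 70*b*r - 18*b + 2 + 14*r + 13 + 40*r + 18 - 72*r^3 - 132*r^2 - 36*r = b^2*(-6*r - 3) + b*(-48*r^2 - 84*r - 30) - 72*r^3 - 132*r^2 + 18*r + 33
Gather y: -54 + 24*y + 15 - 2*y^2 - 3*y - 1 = -2*y^2 + 21*y - 40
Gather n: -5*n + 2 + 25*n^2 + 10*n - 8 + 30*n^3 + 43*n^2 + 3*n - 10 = 30*n^3 + 68*n^2 + 8*n - 16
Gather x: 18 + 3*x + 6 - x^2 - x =-x^2 + 2*x + 24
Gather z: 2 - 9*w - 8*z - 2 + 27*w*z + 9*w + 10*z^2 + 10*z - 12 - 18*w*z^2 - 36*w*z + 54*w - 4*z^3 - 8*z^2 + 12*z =54*w - 4*z^3 + z^2*(2 - 18*w) + z*(14 - 9*w) - 12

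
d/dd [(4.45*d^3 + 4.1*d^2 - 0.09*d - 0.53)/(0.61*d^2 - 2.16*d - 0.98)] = (2.7145*d^4 - 19.224*d^3 - 21.8841*d^2 - 7.3894*d - 1.0566)/(0.3721*d^4 - 2.6352*d^3 + 3.47*d^2 + 4.2336*d + 0.9604)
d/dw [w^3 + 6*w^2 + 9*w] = 3*w^2 + 12*w + 9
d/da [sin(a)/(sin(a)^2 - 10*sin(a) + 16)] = (cos(a)^2 + 15)*cos(a)/((sin(a) - 8)^2*(sin(a) - 2)^2)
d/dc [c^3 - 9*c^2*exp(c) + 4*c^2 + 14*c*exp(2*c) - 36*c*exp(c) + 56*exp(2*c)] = -9*c^2*exp(c) + 3*c^2 + 28*c*exp(2*c) - 54*c*exp(c) + 8*c + 126*exp(2*c) - 36*exp(c)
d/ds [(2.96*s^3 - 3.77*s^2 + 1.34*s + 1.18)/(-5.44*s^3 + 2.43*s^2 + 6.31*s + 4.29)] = (7.105427357601e-15*s^5 - 13.316*s^4 + 51.9344*s^3 + 30.3079*s^2 - 38.0814*s - 1.6972)/(29.5936*s^6 - 26.4384*s^5 - 62.7479*s^4 - 16.0086*s^3 + 60.6655*s^2 + 54.1398*s + 18.4041)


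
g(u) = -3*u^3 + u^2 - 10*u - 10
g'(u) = -9*u^2 + 2*u - 10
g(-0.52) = -4.11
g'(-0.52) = -13.47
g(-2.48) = 66.71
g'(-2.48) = -70.31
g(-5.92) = 706.67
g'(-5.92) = -337.26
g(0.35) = -13.51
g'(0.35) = -10.40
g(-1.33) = 12.13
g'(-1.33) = -28.58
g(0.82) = -19.18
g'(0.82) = -14.41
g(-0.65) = -2.25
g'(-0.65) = -15.10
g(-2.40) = 61.23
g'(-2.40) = -66.64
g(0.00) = -10.00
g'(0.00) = -10.00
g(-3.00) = 110.00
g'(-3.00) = -97.00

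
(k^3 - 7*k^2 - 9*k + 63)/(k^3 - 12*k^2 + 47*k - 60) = (k^2 - 4*k - 21)/(k^2 - 9*k + 20)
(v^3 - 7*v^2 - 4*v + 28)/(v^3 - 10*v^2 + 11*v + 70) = (v - 2)/(v - 5)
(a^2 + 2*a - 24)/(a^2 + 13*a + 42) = (a - 4)/(a + 7)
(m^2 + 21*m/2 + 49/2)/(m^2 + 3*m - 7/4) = 2*(m + 7)/(2*m - 1)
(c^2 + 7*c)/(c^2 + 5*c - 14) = c/(c - 2)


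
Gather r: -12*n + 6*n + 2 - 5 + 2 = -6*n - 1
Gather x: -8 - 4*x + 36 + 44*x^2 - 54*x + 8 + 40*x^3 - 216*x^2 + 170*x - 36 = 40*x^3 - 172*x^2 + 112*x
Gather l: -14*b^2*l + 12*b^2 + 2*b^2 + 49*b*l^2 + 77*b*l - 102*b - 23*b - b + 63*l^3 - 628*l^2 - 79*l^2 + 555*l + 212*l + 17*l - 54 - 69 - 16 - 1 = 14*b^2 - 126*b + 63*l^3 + l^2*(49*b - 707) + l*(-14*b^2 + 77*b + 784) - 140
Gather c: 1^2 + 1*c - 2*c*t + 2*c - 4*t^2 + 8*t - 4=c*(3 - 2*t) - 4*t^2 + 8*t - 3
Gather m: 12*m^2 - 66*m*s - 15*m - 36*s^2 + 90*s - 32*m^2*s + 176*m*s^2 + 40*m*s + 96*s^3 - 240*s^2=m^2*(12 - 32*s) + m*(176*s^2 - 26*s - 15) + 96*s^3 - 276*s^2 + 90*s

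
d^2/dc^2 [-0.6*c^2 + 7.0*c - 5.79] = -1.20000000000000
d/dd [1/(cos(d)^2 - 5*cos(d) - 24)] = (2*cos(d) - 5)*sin(d)/(sin(d)^2 + 5*cos(d) + 23)^2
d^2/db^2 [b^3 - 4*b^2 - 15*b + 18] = 6*b - 8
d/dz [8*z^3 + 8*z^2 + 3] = 8*z*(3*z + 2)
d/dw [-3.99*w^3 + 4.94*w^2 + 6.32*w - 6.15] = -11.97*w^2 + 9.88*w + 6.32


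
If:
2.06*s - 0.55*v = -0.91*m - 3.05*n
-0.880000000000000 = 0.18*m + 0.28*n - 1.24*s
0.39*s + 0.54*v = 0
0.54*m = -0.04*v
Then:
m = 0.03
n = -0.50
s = 0.60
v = -0.44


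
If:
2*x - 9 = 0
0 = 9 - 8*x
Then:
No Solution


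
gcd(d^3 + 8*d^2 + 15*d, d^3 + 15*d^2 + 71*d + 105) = d^2 + 8*d + 15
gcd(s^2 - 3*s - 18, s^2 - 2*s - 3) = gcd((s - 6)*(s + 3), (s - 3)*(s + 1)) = 1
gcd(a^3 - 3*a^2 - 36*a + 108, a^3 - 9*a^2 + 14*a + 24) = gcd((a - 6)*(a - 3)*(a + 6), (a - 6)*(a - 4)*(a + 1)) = a - 6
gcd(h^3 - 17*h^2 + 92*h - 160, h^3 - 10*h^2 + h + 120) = h^2 - 13*h + 40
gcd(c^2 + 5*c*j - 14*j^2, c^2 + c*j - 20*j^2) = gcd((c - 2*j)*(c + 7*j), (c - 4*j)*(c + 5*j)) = 1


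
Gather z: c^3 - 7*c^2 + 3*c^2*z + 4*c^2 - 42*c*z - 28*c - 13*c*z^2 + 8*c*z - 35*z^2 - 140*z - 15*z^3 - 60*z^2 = c^3 - 3*c^2 - 28*c - 15*z^3 + z^2*(-13*c - 95) + z*(3*c^2 - 34*c - 140)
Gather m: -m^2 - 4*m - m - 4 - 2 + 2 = -m^2 - 5*m - 4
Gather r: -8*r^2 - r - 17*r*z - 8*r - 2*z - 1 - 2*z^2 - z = -8*r^2 + r*(-17*z - 9) - 2*z^2 - 3*z - 1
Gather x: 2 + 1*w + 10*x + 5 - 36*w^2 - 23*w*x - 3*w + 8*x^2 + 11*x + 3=-36*w^2 - 2*w + 8*x^2 + x*(21 - 23*w) + 10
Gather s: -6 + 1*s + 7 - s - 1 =0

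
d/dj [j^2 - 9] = 2*j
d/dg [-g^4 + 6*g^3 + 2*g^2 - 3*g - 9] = -4*g^3 + 18*g^2 + 4*g - 3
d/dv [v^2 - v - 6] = 2*v - 1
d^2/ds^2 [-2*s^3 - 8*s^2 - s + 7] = -12*s - 16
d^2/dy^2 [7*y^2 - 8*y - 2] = 14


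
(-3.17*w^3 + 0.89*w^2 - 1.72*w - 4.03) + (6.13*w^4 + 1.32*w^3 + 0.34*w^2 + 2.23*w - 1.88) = 6.13*w^4 - 1.85*w^3 + 1.23*w^2 + 0.51*w - 5.91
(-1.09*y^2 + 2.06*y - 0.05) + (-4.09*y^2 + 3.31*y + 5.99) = -5.18*y^2 + 5.37*y + 5.94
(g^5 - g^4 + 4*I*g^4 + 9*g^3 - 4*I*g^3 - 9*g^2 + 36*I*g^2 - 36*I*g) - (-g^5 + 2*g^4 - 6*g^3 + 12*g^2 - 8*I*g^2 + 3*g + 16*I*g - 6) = 2*g^5 - 3*g^4 + 4*I*g^4 + 15*g^3 - 4*I*g^3 - 21*g^2 + 44*I*g^2 - 3*g - 52*I*g + 6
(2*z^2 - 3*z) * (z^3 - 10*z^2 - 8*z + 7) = 2*z^5 - 23*z^4 + 14*z^3 + 38*z^2 - 21*z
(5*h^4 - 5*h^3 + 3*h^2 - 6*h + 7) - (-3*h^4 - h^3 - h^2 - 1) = 8*h^4 - 4*h^3 + 4*h^2 - 6*h + 8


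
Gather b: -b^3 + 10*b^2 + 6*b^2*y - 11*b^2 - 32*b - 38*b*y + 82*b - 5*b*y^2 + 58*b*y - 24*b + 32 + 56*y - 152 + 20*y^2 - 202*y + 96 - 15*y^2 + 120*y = -b^3 + b^2*(6*y - 1) + b*(-5*y^2 + 20*y + 26) + 5*y^2 - 26*y - 24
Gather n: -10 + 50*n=50*n - 10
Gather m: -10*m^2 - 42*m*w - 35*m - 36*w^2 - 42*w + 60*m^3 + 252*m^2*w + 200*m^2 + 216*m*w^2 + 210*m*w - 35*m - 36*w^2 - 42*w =60*m^3 + m^2*(252*w + 190) + m*(216*w^2 + 168*w - 70) - 72*w^2 - 84*w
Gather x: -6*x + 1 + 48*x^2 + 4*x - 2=48*x^2 - 2*x - 1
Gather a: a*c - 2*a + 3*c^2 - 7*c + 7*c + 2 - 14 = a*(c - 2) + 3*c^2 - 12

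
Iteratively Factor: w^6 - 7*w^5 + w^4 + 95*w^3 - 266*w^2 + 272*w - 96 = (w - 2)*(w^5 - 5*w^4 - 9*w^3 + 77*w^2 - 112*w + 48) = (w - 2)*(w + 4)*(w^4 - 9*w^3 + 27*w^2 - 31*w + 12) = (w - 4)*(w - 2)*(w + 4)*(w^3 - 5*w^2 + 7*w - 3) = (w - 4)*(w - 2)*(w - 1)*(w + 4)*(w^2 - 4*w + 3) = (w - 4)*(w - 3)*(w - 2)*(w - 1)*(w + 4)*(w - 1)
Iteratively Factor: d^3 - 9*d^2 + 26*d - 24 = (d - 3)*(d^2 - 6*d + 8) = (d - 3)*(d - 2)*(d - 4)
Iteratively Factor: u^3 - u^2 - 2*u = (u - 2)*(u^2 + u) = u*(u - 2)*(u + 1)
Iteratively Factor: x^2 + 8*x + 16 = (x + 4)*(x + 4)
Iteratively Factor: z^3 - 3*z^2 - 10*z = (z - 5)*(z^2 + 2*z) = (z - 5)*(z + 2)*(z)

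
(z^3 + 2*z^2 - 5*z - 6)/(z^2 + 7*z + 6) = (z^2 + z - 6)/(z + 6)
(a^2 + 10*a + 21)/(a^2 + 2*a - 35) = (a + 3)/(a - 5)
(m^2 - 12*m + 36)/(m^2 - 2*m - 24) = (m - 6)/(m + 4)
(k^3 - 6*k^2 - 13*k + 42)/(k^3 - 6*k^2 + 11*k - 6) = (k^2 - 4*k - 21)/(k^2 - 4*k + 3)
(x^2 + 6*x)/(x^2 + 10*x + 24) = x/(x + 4)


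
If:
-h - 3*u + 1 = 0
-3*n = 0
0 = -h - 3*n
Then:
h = 0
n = 0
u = 1/3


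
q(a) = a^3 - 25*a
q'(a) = 3*a^2 - 25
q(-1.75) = 38.39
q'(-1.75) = -15.81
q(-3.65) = 42.62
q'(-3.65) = 14.97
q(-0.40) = 9.94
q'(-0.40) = -24.52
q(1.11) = -26.38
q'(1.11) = -21.30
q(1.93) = -41.06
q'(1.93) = -13.83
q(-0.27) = 6.73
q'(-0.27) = -24.78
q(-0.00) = 0.00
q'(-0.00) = -25.00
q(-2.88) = 48.11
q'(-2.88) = -0.12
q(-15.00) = -3000.00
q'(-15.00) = 650.00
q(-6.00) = -66.00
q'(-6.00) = 83.00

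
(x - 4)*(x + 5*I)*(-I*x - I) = -I*x^3 + 5*x^2 + 3*I*x^2 - 15*x + 4*I*x - 20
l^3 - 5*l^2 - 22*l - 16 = (l - 8)*(l + 1)*(l + 2)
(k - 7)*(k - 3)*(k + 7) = k^3 - 3*k^2 - 49*k + 147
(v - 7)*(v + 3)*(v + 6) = v^3 + 2*v^2 - 45*v - 126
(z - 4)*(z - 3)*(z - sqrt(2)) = z^3 - 7*z^2 - sqrt(2)*z^2 + 7*sqrt(2)*z + 12*z - 12*sqrt(2)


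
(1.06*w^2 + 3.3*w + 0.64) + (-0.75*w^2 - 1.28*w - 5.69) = 0.31*w^2 + 2.02*w - 5.05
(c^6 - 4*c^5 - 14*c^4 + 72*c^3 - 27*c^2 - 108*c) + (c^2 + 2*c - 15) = c^6 - 4*c^5 - 14*c^4 + 72*c^3 - 26*c^2 - 106*c - 15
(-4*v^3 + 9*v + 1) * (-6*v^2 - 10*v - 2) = 24*v^5 + 40*v^4 - 46*v^3 - 96*v^2 - 28*v - 2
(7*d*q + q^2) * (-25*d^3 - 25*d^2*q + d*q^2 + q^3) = -175*d^4*q - 200*d^3*q^2 - 18*d^2*q^3 + 8*d*q^4 + q^5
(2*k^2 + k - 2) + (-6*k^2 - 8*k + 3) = -4*k^2 - 7*k + 1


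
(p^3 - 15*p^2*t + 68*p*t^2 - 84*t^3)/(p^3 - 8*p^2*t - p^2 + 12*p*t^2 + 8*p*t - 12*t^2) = (p - 7*t)/(p - 1)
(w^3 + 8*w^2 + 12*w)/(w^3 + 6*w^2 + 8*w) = (w + 6)/(w + 4)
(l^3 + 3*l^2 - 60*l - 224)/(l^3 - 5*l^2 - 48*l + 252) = (l^2 - 4*l - 32)/(l^2 - 12*l + 36)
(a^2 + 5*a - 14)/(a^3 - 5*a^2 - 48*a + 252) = (a - 2)/(a^2 - 12*a + 36)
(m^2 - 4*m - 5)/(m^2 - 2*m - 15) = (m + 1)/(m + 3)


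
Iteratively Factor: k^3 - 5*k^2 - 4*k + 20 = (k - 5)*(k^2 - 4) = (k - 5)*(k - 2)*(k + 2)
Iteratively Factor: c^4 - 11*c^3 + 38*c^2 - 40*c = (c - 5)*(c^3 - 6*c^2 + 8*c) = (c - 5)*(c - 2)*(c^2 - 4*c) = c*(c - 5)*(c - 2)*(c - 4)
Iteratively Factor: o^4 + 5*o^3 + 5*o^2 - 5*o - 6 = (o + 1)*(o^3 + 4*o^2 + o - 6) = (o + 1)*(o + 2)*(o^2 + 2*o - 3) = (o + 1)*(o + 2)*(o + 3)*(o - 1)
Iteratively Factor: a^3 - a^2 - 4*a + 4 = (a - 1)*(a^2 - 4) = (a - 2)*(a - 1)*(a + 2)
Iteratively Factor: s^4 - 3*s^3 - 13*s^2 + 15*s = (s + 3)*(s^3 - 6*s^2 + 5*s) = s*(s + 3)*(s^2 - 6*s + 5) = s*(s - 5)*(s + 3)*(s - 1)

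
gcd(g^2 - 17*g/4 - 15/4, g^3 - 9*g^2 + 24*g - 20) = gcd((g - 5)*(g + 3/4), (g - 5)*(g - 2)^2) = g - 5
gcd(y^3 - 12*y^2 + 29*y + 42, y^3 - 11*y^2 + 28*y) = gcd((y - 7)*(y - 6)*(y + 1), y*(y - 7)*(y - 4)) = y - 7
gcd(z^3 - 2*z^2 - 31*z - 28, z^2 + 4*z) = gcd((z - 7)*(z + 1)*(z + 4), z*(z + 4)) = z + 4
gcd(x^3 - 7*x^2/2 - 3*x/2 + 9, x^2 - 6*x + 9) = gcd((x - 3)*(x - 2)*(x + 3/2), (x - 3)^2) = x - 3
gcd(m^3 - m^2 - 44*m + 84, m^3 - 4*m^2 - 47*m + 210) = m^2 + m - 42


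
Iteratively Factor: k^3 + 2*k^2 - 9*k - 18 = (k + 3)*(k^2 - k - 6) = (k - 3)*(k + 3)*(k + 2)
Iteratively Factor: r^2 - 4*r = (r)*(r - 4)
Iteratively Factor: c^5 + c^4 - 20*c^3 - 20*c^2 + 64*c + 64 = (c + 2)*(c^4 - c^3 - 18*c^2 + 16*c + 32) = (c - 4)*(c + 2)*(c^3 + 3*c^2 - 6*c - 8) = (c - 4)*(c + 1)*(c + 2)*(c^2 + 2*c - 8) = (c - 4)*(c - 2)*(c + 1)*(c + 2)*(c + 4)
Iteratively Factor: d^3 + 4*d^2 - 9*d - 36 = (d - 3)*(d^2 + 7*d + 12) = (d - 3)*(d + 4)*(d + 3)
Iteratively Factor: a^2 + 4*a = (a)*(a + 4)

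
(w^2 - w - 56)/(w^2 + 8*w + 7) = (w - 8)/(w + 1)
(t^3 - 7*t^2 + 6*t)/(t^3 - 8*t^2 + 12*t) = (t - 1)/(t - 2)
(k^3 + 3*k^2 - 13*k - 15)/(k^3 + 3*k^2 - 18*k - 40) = (k^2 - 2*k - 3)/(k^2 - 2*k - 8)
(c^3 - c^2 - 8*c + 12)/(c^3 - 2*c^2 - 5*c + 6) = (c^3 - c^2 - 8*c + 12)/(c^3 - 2*c^2 - 5*c + 6)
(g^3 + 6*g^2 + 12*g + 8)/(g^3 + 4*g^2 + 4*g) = (g + 2)/g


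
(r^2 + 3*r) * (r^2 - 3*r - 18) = r^4 - 27*r^2 - 54*r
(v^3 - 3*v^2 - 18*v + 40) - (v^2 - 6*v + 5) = v^3 - 4*v^2 - 12*v + 35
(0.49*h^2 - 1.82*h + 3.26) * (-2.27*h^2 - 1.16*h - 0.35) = -1.1123*h^4 + 3.563*h^3 - 5.4605*h^2 - 3.1446*h - 1.141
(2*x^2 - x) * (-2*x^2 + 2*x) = -4*x^4 + 6*x^3 - 2*x^2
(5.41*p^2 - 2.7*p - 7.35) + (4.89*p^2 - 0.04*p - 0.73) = 10.3*p^2 - 2.74*p - 8.08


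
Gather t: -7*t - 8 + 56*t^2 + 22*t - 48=56*t^2 + 15*t - 56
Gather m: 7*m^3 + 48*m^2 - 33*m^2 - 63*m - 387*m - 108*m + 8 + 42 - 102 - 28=7*m^3 + 15*m^2 - 558*m - 80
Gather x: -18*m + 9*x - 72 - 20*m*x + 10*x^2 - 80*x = -18*m + 10*x^2 + x*(-20*m - 71) - 72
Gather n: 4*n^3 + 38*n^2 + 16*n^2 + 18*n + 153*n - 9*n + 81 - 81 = 4*n^3 + 54*n^2 + 162*n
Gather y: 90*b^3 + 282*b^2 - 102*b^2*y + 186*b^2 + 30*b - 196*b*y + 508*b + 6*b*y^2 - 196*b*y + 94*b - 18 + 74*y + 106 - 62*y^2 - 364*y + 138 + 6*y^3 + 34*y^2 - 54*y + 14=90*b^3 + 468*b^2 + 632*b + 6*y^3 + y^2*(6*b - 28) + y*(-102*b^2 - 392*b - 344) + 240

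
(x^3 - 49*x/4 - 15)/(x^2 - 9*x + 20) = (x^2 + 4*x + 15/4)/(x - 5)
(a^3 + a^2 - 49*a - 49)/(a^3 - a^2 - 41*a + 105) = (a^2 - 6*a - 7)/(a^2 - 8*a + 15)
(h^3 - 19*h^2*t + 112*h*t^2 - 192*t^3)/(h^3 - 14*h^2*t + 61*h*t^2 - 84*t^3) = (h^2 - 16*h*t + 64*t^2)/(h^2 - 11*h*t + 28*t^2)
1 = 1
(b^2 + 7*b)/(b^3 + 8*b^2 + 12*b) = (b + 7)/(b^2 + 8*b + 12)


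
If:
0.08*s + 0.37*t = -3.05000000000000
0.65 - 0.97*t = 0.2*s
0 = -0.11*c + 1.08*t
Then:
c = 1805.45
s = -888.61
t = 183.89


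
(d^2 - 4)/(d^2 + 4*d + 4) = (d - 2)/(d + 2)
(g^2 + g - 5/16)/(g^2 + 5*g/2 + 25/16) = (4*g - 1)/(4*g + 5)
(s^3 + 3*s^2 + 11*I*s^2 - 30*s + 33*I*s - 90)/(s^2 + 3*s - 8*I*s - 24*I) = (s^2 + 11*I*s - 30)/(s - 8*I)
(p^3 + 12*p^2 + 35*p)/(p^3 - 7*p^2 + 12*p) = (p^2 + 12*p + 35)/(p^2 - 7*p + 12)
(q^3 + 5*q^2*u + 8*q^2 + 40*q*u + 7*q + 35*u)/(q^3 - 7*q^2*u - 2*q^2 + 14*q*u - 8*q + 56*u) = (q^3 + 5*q^2*u + 8*q^2 + 40*q*u + 7*q + 35*u)/(q^3 - 7*q^2*u - 2*q^2 + 14*q*u - 8*q + 56*u)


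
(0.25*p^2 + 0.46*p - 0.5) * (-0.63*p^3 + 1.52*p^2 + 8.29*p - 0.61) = -0.1575*p^5 + 0.0902*p^4 + 3.0867*p^3 + 2.9009*p^2 - 4.4256*p + 0.305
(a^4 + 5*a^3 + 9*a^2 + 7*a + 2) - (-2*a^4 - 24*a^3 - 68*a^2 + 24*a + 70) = 3*a^4 + 29*a^3 + 77*a^2 - 17*a - 68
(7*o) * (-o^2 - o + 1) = -7*o^3 - 7*o^2 + 7*o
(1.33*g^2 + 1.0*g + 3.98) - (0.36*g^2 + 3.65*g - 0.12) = 0.97*g^2 - 2.65*g + 4.1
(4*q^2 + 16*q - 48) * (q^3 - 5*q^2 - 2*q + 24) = 4*q^5 - 4*q^4 - 136*q^3 + 304*q^2 + 480*q - 1152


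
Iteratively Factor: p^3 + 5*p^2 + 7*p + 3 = (p + 3)*(p^2 + 2*p + 1) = (p + 1)*(p + 3)*(p + 1)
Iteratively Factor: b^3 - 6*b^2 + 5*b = (b - 5)*(b^2 - b) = b*(b - 5)*(b - 1)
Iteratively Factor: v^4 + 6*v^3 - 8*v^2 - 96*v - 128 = (v - 4)*(v^3 + 10*v^2 + 32*v + 32) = (v - 4)*(v + 2)*(v^2 + 8*v + 16) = (v - 4)*(v + 2)*(v + 4)*(v + 4)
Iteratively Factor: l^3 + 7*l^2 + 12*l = (l + 3)*(l^2 + 4*l) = l*(l + 3)*(l + 4)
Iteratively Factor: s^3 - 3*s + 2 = (s - 1)*(s^2 + s - 2) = (s - 1)^2*(s + 2)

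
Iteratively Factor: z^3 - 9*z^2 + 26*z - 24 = (z - 2)*(z^2 - 7*z + 12) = (z - 4)*(z - 2)*(z - 3)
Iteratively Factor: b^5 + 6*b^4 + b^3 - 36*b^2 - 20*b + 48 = (b + 2)*(b^4 + 4*b^3 - 7*b^2 - 22*b + 24) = (b + 2)*(b + 4)*(b^3 - 7*b + 6) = (b - 2)*(b + 2)*(b + 4)*(b^2 + 2*b - 3) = (b - 2)*(b - 1)*(b + 2)*(b + 4)*(b + 3)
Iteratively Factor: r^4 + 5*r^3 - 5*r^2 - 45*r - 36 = (r + 3)*(r^3 + 2*r^2 - 11*r - 12) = (r + 1)*(r + 3)*(r^2 + r - 12) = (r + 1)*(r + 3)*(r + 4)*(r - 3)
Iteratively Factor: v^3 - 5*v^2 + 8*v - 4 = (v - 2)*(v^2 - 3*v + 2) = (v - 2)^2*(v - 1)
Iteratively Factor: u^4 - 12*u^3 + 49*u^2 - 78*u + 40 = (u - 1)*(u^3 - 11*u^2 + 38*u - 40) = (u - 4)*(u - 1)*(u^2 - 7*u + 10) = (u - 4)*(u - 2)*(u - 1)*(u - 5)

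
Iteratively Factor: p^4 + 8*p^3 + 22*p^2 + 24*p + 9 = (p + 1)*(p^3 + 7*p^2 + 15*p + 9) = (p + 1)*(p + 3)*(p^2 + 4*p + 3) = (p + 1)*(p + 3)^2*(p + 1)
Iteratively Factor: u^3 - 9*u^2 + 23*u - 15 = (u - 5)*(u^2 - 4*u + 3) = (u - 5)*(u - 3)*(u - 1)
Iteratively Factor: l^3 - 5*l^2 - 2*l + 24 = (l + 2)*(l^2 - 7*l + 12) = (l - 3)*(l + 2)*(l - 4)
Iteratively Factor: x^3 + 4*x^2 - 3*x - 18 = (x + 3)*(x^2 + x - 6) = (x + 3)^2*(x - 2)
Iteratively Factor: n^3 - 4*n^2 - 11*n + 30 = (n - 2)*(n^2 - 2*n - 15) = (n - 2)*(n + 3)*(n - 5)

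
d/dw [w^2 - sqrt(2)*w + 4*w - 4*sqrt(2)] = 2*w - sqrt(2) + 4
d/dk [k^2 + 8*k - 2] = 2*k + 8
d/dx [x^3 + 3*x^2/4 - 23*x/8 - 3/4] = 3*x^2 + 3*x/2 - 23/8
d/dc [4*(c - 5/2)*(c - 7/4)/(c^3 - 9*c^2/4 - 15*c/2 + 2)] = 4*(-16*c^4 + 136*c^3 - 483*c^2 + 379*c + 389)/(16*c^6 - 72*c^5 - 159*c^4 + 604*c^3 + 756*c^2 - 480*c + 64)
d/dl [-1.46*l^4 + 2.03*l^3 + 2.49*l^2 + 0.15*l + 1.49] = -5.84*l^3 + 6.09*l^2 + 4.98*l + 0.15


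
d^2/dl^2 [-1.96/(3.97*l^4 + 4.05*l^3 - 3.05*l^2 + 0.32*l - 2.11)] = ((93.3744*l^2 + 47.628*l - 11.956)*(3.97*l^4 + 4.05*l^3 - 3.05*l^2 + 0.32*l - 2.11) - 1.96*(15.88*l^3 + 12.15*l^2 - 6.1*l + 0.32)*(31.76*l^3 + 24.3*l^2 - 12.2*l + 0.64))/(3.97*l^4 + 4.05*l^3 - 3.05*l^2 + 0.32*l - 2.11)^3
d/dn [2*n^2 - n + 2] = 4*n - 1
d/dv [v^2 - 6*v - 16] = 2*v - 6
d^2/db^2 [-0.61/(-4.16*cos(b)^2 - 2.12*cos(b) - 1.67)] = (-42.225664*(1 - cos(b)^2)^2 - 16.139136*cos(b)^3 - 6.903248*cos(b)^2 + 34.437916*cos(b) + 39.233248)/(4.16*cos(b)^2 + 2.12*cos(b) + 1.67)^3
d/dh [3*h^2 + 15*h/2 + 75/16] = 6*h + 15/2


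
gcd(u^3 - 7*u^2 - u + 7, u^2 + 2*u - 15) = 1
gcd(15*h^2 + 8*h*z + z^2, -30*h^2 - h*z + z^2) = 5*h + z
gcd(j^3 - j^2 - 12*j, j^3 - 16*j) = j^2 - 4*j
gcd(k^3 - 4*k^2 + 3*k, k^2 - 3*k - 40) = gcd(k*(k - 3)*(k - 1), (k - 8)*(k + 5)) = 1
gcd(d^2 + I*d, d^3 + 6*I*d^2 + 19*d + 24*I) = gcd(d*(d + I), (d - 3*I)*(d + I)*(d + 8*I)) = d + I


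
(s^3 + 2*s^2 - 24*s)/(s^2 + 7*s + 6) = s*(s - 4)/(s + 1)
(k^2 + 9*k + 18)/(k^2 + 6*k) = (k + 3)/k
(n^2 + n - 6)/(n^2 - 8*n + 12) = (n + 3)/(n - 6)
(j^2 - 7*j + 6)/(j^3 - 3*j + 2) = (j - 6)/(j^2 + j - 2)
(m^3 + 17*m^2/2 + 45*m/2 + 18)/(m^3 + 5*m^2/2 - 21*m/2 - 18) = (m + 3)/(m - 3)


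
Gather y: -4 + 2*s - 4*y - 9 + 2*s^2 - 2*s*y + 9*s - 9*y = 2*s^2 + 11*s + y*(-2*s - 13) - 13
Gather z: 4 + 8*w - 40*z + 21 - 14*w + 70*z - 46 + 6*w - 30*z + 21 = 0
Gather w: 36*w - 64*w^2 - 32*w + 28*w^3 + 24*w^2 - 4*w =28*w^3 - 40*w^2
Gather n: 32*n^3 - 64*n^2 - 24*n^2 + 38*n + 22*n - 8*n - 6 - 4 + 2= 32*n^3 - 88*n^2 + 52*n - 8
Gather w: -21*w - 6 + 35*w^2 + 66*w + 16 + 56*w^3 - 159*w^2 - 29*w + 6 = 56*w^3 - 124*w^2 + 16*w + 16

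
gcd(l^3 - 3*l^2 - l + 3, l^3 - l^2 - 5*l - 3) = l^2 - 2*l - 3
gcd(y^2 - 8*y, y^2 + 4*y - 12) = 1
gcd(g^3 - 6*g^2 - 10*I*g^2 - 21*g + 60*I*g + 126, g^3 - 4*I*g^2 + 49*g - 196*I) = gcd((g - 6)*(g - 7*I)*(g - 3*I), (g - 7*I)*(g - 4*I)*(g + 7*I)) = g - 7*I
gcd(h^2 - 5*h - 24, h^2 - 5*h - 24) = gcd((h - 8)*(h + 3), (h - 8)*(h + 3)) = h^2 - 5*h - 24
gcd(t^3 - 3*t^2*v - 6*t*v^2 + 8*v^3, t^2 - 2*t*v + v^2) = t - v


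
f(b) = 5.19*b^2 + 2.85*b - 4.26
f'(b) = 10.38*b + 2.85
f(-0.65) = -3.92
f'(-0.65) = -3.90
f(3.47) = 68.12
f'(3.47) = 38.87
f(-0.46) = -4.47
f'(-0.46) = -1.92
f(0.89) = 2.39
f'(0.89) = 12.09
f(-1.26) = 0.39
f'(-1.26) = -10.23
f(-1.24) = 0.19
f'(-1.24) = -10.02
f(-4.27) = 78.20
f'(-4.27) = -41.47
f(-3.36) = 44.76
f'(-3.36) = -32.03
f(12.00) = 777.30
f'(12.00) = 127.41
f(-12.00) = 708.90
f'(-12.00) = -121.71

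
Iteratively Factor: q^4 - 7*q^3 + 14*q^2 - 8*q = (q - 1)*(q^3 - 6*q^2 + 8*q) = (q - 4)*(q - 1)*(q^2 - 2*q) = (q - 4)*(q - 2)*(q - 1)*(q)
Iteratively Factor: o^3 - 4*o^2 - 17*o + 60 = (o + 4)*(o^2 - 8*o + 15) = (o - 5)*(o + 4)*(o - 3)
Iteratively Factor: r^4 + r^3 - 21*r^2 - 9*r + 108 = (r - 3)*(r^3 + 4*r^2 - 9*r - 36) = (r - 3)^2*(r^2 + 7*r + 12) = (r - 3)^2*(r + 4)*(r + 3)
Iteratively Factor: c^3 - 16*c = (c - 4)*(c^2 + 4*c) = c*(c - 4)*(c + 4)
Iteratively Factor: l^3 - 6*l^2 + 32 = (l - 4)*(l^2 - 2*l - 8) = (l - 4)*(l + 2)*(l - 4)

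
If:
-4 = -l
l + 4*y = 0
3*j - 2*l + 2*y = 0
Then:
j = 10/3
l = 4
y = -1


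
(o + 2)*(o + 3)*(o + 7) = o^3 + 12*o^2 + 41*o + 42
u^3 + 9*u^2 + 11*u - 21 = (u - 1)*(u + 3)*(u + 7)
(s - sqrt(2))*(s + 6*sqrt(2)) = s^2 + 5*sqrt(2)*s - 12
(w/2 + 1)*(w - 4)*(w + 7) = w^3/2 + 5*w^2/2 - 11*w - 28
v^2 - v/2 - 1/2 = (v - 1)*(v + 1/2)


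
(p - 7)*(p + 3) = p^2 - 4*p - 21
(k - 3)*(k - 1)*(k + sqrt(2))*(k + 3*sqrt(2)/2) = k^4 - 4*k^3 + 5*sqrt(2)*k^3/2 - 10*sqrt(2)*k^2 + 6*k^2 - 12*k + 15*sqrt(2)*k/2 + 9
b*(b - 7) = b^2 - 7*b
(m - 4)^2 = m^2 - 8*m + 16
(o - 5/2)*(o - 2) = o^2 - 9*o/2 + 5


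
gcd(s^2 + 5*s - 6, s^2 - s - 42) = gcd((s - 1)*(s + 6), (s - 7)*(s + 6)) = s + 6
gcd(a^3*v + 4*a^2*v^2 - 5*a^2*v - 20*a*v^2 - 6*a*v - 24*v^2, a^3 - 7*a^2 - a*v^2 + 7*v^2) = 1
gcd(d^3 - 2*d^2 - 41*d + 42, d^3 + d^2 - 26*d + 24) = d^2 + 5*d - 6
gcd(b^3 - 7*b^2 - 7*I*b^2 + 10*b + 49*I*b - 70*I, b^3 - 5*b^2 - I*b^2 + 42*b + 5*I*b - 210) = b^2 + b*(-5 - 7*I) + 35*I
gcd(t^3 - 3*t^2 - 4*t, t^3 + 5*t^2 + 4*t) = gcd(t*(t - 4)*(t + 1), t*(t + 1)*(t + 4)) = t^2 + t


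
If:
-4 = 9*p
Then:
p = -4/9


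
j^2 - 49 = (j - 7)*(j + 7)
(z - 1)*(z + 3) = z^2 + 2*z - 3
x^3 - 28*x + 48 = (x - 4)*(x - 2)*(x + 6)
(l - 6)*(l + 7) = l^2 + l - 42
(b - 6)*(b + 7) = b^2 + b - 42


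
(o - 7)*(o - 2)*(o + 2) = o^3 - 7*o^2 - 4*o + 28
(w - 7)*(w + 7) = w^2 - 49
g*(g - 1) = g^2 - g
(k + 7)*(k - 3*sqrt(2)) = k^2 - 3*sqrt(2)*k + 7*k - 21*sqrt(2)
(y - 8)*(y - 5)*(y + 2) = y^3 - 11*y^2 + 14*y + 80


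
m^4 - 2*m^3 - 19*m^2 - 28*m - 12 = (m - 6)*(m + 1)^2*(m + 2)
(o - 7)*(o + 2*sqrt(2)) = o^2 - 7*o + 2*sqrt(2)*o - 14*sqrt(2)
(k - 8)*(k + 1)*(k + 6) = k^3 - k^2 - 50*k - 48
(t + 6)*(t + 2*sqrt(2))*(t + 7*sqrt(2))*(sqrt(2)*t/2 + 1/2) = sqrt(2)*t^4/2 + 3*sqrt(2)*t^3 + 19*t^3/2 + 37*sqrt(2)*t^2/2 + 57*t^2 + 14*t + 111*sqrt(2)*t + 84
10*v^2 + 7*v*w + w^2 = (2*v + w)*(5*v + w)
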